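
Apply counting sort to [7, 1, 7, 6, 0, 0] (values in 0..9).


Count array: [2, 1, 0, 0, 0, 0, 1, 2, 0, 0]
Reconstruct: [0, 0, 1, 6, 7, 7]


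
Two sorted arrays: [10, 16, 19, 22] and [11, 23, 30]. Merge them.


Compare heads, take smaller each step.
Merged: [10, 11, 16, 19, 22, 23, 30]


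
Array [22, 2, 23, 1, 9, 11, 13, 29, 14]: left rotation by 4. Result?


Left rotate by 4: [9, 11, 13, 29, 14, 22, 2, 23, 1]


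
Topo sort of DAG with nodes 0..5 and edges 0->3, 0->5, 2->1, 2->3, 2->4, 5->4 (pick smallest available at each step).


Kahn's algorithm, process smallest node first
Order: [0, 2, 1, 3, 5, 4]


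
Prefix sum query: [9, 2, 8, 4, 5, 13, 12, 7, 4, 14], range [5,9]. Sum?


Prefix sums: [0, 9, 11, 19, 23, 28, 41, 53, 60, 64, 78]
Sum[5..9] = prefix[10] - prefix[5] = 78 - 28 = 50


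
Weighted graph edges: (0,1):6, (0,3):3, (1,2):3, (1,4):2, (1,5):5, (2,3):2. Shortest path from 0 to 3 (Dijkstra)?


Dijkstra from 0:
Distances: {0: 0, 1: 6, 2: 5, 3: 3, 4: 8, 5: 11}
Shortest distance to 3 = 3, path = [0, 3]


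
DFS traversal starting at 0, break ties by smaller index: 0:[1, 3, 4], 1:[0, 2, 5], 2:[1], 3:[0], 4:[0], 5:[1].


DFS stack-based: start with [0]
Visit order: [0, 1, 2, 5, 3, 4]


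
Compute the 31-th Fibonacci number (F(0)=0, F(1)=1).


F(n)=F(n-1)+F(n-2)
...F(29)=514229, F(30)=832040, F(31)=1346269


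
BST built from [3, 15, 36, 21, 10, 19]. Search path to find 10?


BST root = 3
Search for 10: compare at each node
Path: [3, 15, 10]


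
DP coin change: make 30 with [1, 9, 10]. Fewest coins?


dp[0]=0; dp[i]=1+min(dp[i-c] for c in coins)
...dp[25]=7, dp[26]=8, dp[27]=3, dp[28]=3, dp[29]=3, dp[30]=3
Minimum coins for 30 = 3


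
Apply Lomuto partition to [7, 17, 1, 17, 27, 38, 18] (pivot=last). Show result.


Elements <= 18 go left of pivot.
Result: [7, 17, 1, 17, 18, 38, 27], pivot at index 4


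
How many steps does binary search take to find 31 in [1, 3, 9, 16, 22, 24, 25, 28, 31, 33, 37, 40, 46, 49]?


Search for 31:
[0,13] mid=6 arr[6]=25
[7,13] mid=10 arr[10]=37
[7,9] mid=8 arr[8]=31
Total: 3 comparisons


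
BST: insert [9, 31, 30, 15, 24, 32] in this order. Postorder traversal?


Root = 9; build tree by BST insertion.
Postorder traversal: [24, 15, 30, 32, 31, 9]


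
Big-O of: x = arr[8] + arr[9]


Analysis: constant-time operation, no loop
Complexity: O(1)


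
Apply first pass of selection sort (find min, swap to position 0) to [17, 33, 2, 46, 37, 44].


After one pass: [2, 33, 17, 46, 37, 44]


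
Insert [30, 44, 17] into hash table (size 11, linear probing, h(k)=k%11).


Insertions: 30->slot 8; 44->slot 0; 17->slot 6
Table: [44, None, None, None, None, None, 17, None, 30, None, None]


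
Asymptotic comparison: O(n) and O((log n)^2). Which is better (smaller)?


polylogarithmic grows slower than linear
O((log n)^2) is asymptotically smaller; O(n) grows faster


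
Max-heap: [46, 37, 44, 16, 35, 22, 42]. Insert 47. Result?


Append 47: [46, 37, 44, 16, 35, 22, 42, 47]
Bubble up: swap idx 7(47) with idx 3(16); swap idx 3(47) with idx 1(37); swap idx 1(47) with idx 0(46)
Result: [47, 46, 44, 37, 35, 22, 42, 16]


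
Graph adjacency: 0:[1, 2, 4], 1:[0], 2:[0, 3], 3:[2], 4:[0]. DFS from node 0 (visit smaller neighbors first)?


DFS stack-based: start with [0]
Visit order: [0, 1, 2, 3, 4]


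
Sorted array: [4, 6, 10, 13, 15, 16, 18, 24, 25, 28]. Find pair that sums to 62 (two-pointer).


Two pointers: lo=0, hi=9
No pair sums to 62


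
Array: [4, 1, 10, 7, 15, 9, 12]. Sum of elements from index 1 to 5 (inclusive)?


Prefix sums: [0, 4, 5, 15, 22, 37, 46, 58]
Sum[1..5] = prefix[6] - prefix[1] = 46 - 4 = 42


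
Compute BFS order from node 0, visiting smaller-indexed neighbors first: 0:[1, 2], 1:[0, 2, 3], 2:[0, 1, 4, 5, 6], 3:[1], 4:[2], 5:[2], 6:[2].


BFS queue: start with [0]
Visit order: [0, 1, 2, 3, 4, 5, 6]


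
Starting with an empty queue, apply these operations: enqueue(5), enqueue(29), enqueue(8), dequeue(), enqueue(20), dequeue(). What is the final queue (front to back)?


enqueue(5) -> [5]
enqueue(29) -> [5, 29]
enqueue(8) -> [5, 29, 8]
dequeue() returns 5 -> [29, 8]
enqueue(20) -> [29, 8, 20]
dequeue() returns 29 -> [8, 20]
Final queue (front to back): [8, 20]


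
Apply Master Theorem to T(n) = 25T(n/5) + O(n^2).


a=25, b=5, c=2. log_5(25)=2 = c=2. Case 2: O(n^c log n) = O(n^2 log n)
Complexity: O(n^2 log n)


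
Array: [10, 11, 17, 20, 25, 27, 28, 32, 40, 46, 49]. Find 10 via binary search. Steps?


Search for 10:
[0,10] mid=5 arr[5]=27
[0,4] mid=2 arr[2]=17
[0,1] mid=0 arr[0]=10
Total: 3 comparisons


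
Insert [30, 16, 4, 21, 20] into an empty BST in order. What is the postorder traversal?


Root = 30; build tree by BST insertion.
Postorder traversal: [4, 20, 21, 16, 30]


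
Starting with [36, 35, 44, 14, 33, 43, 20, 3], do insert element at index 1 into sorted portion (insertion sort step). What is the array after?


After one pass: [35, 36, 44, 14, 33, 43, 20, 3]


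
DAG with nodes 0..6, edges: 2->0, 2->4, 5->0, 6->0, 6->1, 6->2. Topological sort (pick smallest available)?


Kahn's algorithm, process smallest node first
Order: [3, 5, 6, 1, 2, 0, 4]


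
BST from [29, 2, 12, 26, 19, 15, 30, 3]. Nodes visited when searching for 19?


BST root = 29
Search for 19: compare at each node
Path: [29, 2, 12, 26, 19]


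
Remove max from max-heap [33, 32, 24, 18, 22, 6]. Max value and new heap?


Max = 33
Replace root with last, heapify down
Resulting heap: [32, 22, 24, 18, 6]


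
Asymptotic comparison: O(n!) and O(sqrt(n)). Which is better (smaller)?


sublinear grows slower than factorial
O(sqrt(n)) is asymptotically smaller; O(n!) grows faster


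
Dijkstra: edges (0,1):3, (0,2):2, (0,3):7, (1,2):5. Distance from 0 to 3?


Dijkstra from 0:
Distances: {0: 0, 1: 3, 2: 2, 3: 7}
Shortest distance to 3 = 7, path = [0, 3]


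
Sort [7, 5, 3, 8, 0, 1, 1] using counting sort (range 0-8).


Count array: [1, 2, 0, 1, 0, 1, 0, 1, 1]
Reconstruct: [0, 1, 1, 3, 5, 7, 8]


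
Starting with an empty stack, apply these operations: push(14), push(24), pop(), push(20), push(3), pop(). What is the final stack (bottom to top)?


push(14) -> [14]
push(24) -> [14, 24]
pop() returns 24 -> [14]
push(20) -> [14, 20]
push(3) -> [14, 20, 3]
pop() returns 3 -> [14, 20]
Final stack (bottom to top): [14, 20]


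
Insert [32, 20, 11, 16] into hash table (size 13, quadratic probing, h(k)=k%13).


Insertions: 32->slot 6; 20->slot 7; 11->slot 11; 16->slot 3
Table: [None, None, None, 16, None, None, 32, 20, None, None, None, 11, None]


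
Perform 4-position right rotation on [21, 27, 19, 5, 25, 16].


Right rotate by 4: [19, 5, 25, 16, 21, 27]


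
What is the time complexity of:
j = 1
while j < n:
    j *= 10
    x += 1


Per nesting level: O(log n) = O(log n)
Complexity: O(log n)


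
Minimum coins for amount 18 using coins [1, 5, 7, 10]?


dp[0]=0; dp[i]=1+min(dp[i-c] for c in coins)
...dp[13]=3, dp[14]=2, dp[15]=2, dp[16]=3, dp[17]=2, dp[18]=3
Minimum coins for 18 = 3


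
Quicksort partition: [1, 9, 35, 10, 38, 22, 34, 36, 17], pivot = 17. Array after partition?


Elements <= 17 go left of pivot.
Result: [1, 9, 10, 17, 38, 22, 34, 36, 35], pivot at index 3


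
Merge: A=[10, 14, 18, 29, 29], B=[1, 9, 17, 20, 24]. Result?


Compare heads, take smaller each step.
Merged: [1, 9, 10, 14, 17, 18, 20, 24, 29, 29]


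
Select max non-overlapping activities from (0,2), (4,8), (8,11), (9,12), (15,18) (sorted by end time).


Greedy: pick earliest-ending, then skip overlaps.
Selected (4 activities): [(0, 2), (4, 8), (8, 11), (15, 18)]


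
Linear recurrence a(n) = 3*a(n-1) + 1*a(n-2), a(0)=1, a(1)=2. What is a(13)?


Build bottom-up:
...a(11)=325799, a(12)=1076041, a(13)=3*1076041+1*325799=3553922


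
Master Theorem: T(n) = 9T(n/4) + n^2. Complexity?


a=9, b=4, c=2. log_4(9)=1.585 < c=2. Case 3: O(n^c) = O(n^2)
Complexity: O(n^2)


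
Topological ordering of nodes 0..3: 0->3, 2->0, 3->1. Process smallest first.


Kahn's algorithm, process smallest node first
Order: [2, 0, 3, 1]


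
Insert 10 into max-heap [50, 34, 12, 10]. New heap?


Append 10: [50, 34, 12, 10, 10]
Bubble up: no swaps needed
Result: [50, 34, 12, 10, 10]


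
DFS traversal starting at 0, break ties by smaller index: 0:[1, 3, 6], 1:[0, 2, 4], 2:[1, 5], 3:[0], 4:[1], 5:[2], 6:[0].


DFS stack-based: start with [0]
Visit order: [0, 1, 2, 5, 4, 3, 6]


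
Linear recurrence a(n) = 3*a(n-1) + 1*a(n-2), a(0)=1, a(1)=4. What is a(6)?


Build bottom-up:
...a(4)=142, a(5)=469, a(6)=3*469+1*142=1549


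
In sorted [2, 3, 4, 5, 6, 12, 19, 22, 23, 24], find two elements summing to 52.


Two pointers: lo=0, hi=9
No pair sums to 52


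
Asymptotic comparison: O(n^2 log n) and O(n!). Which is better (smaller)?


n^2 log n grows slower than factorial
O(n^2 log n) is asymptotically smaller; O(n!) grows faster


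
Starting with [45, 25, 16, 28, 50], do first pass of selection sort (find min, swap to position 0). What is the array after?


After one pass: [16, 25, 45, 28, 50]


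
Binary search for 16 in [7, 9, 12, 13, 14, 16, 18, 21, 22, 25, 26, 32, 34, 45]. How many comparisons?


Search for 16:
[0,13] mid=6 arr[6]=18
[0,5] mid=2 arr[2]=12
[3,5] mid=4 arr[4]=14
[5,5] mid=5 arr[5]=16
Total: 4 comparisons


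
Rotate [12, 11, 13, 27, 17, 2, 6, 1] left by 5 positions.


Left rotate by 5: [2, 6, 1, 12, 11, 13, 27, 17]


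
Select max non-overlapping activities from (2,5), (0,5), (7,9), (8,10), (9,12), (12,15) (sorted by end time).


Greedy: pick earliest-ending, then skip overlaps.
Selected (4 activities): [(2, 5), (7, 9), (9, 12), (12, 15)]


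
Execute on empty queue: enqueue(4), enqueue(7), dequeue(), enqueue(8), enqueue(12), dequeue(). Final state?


enqueue(4) -> [4]
enqueue(7) -> [4, 7]
dequeue() returns 4 -> [7]
enqueue(8) -> [7, 8]
enqueue(12) -> [7, 8, 12]
dequeue() returns 7 -> [8, 12]
Final queue (front to back): [8, 12]


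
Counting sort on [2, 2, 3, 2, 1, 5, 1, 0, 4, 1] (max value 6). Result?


Count array: [1, 3, 3, 1, 1, 1, 0]
Reconstruct: [0, 1, 1, 1, 2, 2, 2, 3, 4, 5]


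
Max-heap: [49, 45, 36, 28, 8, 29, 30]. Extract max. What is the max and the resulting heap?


Max = 49
Replace root with last, heapify down
Resulting heap: [45, 30, 36, 28, 8, 29]


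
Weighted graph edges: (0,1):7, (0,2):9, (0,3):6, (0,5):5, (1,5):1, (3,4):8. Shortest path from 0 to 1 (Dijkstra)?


Dijkstra from 0:
Distances: {0: 0, 1: 6, 2: 9, 3: 6, 4: 14, 5: 5}
Shortest distance to 1 = 6, path = [0, 5, 1]


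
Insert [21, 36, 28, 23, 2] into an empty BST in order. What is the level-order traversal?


Root = 21; build tree by BST insertion.
Level-Order traversal: [21, 2, 36, 28, 23]


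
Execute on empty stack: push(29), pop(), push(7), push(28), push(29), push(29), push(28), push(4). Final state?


push(29) -> [29]
pop() returns 29 -> []
push(7) -> [7]
push(28) -> [7, 28]
push(29) -> [7, 28, 29]
push(29) -> [7, 28, 29, 29]
push(28) -> [7, 28, 29, 29, 28]
push(4) -> [7, 28, 29, 29, 28, 4]
Final stack (bottom to top): [7, 28, 29, 29, 28, 4]


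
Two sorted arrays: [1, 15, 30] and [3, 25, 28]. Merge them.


Compare heads, take smaller each step.
Merged: [1, 3, 15, 25, 28, 30]


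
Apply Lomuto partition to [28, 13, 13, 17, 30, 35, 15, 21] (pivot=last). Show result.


Elements <= 21 go left of pivot.
Result: [13, 13, 17, 15, 21, 35, 28, 30], pivot at index 4


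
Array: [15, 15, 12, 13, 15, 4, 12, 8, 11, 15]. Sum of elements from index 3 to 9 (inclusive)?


Prefix sums: [0, 15, 30, 42, 55, 70, 74, 86, 94, 105, 120]
Sum[3..9] = prefix[10] - prefix[3] = 120 - 42 = 78


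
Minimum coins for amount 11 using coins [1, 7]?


dp[0]=0; dp[i]=1+min(dp[i-c] for c in coins)
...dp[6]=6, dp[7]=1, dp[8]=2, dp[9]=3, dp[10]=4, dp[11]=5
Minimum coins for 11 = 5


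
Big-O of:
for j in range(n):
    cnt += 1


Per nesting level: O(n) = O(n)
Complexity: O(n)


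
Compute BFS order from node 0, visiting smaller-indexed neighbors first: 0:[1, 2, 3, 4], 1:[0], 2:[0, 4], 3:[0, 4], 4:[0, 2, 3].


BFS queue: start with [0]
Visit order: [0, 1, 2, 3, 4]


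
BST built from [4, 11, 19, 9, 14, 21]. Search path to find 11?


BST root = 4
Search for 11: compare at each node
Path: [4, 11]


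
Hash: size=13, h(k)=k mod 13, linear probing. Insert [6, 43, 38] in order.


Insertions: 6->slot 6; 43->slot 4; 38->slot 12
Table: [None, None, None, None, 43, None, 6, None, None, None, None, None, 38]


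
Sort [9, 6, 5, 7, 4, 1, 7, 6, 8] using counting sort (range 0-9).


Count array: [0, 1, 0, 0, 1, 1, 2, 2, 1, 1]
Reconstruct: [1, 4, 5, 6, 6, 7, 7, 8, 9]


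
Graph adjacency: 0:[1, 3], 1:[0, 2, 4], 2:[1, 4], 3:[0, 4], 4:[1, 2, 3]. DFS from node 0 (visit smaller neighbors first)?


DFS stack-based: start with [0]
Visit order: [0, 1, 2, 4, 3]


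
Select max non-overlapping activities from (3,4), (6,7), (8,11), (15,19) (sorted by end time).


Greedy: pick earliest-ending, then skip overlaps.
Selected (4 activities): [(3, 4), (6, 7), (8, 11), (15, 19)]


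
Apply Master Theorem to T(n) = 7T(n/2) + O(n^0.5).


a=7, b=2, c=0.5. log_2(7)=2.807 > c=0.5. Case 1: O(n^log_b(a)) = O(n^2.807)
Complexity: O(n^2.807)


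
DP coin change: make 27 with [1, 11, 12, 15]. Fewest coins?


dp[0]=0; dp[i]=1+min(dp[i-c] for c in coins)
...dp[22]=2, dp[23]=2, dp[24]=2, dp[25]=3, dp[26]=2, dp[27]=2
Minimum coins for 27 = 2


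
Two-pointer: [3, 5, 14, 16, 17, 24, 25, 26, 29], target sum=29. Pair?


Two pointers: lo=0, hi=8
Found pair: (3, 26) summing to 29


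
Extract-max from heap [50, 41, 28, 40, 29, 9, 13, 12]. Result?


Max = 50
Replace root with last, heapify down
Resulting heap: [41, 40, 28, 12, 29, 9, 13]


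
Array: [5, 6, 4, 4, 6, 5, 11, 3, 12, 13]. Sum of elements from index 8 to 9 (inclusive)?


Prefix sums: [0, 5, 11, 15, 19, 25, 30, 41, 44, 56, 69]
Sum[8..9] = prefix[10] - prefix[8] = 69 - 44 = 25


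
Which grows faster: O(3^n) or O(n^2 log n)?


n^2 log n grows slower than exponential (base 3)
O(n^2 log n) is asymptotically smaller; O(3^n) grows faster


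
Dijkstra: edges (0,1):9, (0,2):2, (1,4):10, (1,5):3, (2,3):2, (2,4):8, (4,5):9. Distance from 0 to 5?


Dijkstra from 0:
Distances: {0: 0, 1: 9, 2: 2, 3: 4, 4: 10, 5: 12}
Shortest distance to 5 = 12, path = [0, 1, 5]


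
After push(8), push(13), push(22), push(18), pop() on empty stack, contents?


push(8) -> [8]
push(13) -> [8, 13]
push(22) -> [8, 13, 22]
push(18) -> [8, 13, 22, 18]
pop() returns 18 -> [8, 13, 22]
Final stack (bottom to top): [8, 13, 22]


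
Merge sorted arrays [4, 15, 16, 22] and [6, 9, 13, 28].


Compare heads, take smaller each step.
Merged: [4, 6, 9, 13, 15, 16, 22, 28]


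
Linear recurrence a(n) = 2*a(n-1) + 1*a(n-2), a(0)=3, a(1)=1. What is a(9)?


Build bottom-up:
...a(7)=379, a(8)=915, a(9)=2*915+1*379=2209


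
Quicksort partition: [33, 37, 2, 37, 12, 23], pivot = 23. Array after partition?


Elements <= 23 go left of pivot.
Result: [2, 12, 23, 37, 37, 33], pivot at index 2


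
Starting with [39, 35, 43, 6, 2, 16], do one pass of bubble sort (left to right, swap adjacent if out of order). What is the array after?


After one pass: [35, 39, 6, 2, 16, 43]


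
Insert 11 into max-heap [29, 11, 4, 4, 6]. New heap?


Append 11: [29, 11, 4, 4, 6, 11]
Bubble up: swap idx 5(11) with idx 2(4)
Result: [29, 11, 11, 4, 6, 4]


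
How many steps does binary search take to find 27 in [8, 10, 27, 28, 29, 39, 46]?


Search for 27:
[0,6] mid=3 arr[3]=28
[0,2] mid=1 arr[1]=10
[2,2] mid=2 arr[2]=27
Total: 3 comparisons


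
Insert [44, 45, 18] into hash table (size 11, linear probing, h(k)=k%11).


Insertions: 44->slot 0; 45->slot 1; 18->slot 7
Table: [44, 45, None, None, None, None, None, 18, None, None, None]


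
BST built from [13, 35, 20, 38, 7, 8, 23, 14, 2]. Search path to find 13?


BST root = 13
Search for 13: compare at each node
Path: [13]


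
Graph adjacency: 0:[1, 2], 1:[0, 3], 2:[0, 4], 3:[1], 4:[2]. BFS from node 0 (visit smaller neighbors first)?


BFS queue: start with [0]
Visit order: [0, 1, 2, 3, 4]


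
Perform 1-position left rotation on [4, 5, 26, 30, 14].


Left rotate by 1: [5, 26, 30, 14, 4]


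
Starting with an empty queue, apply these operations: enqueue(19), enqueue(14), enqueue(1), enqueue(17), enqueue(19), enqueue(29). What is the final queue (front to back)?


enqueue(19) -> [19]
enqueue(14) -> [19, 14]
enqueue(1) -> [19, 14, 1]
enqueue(17) -> [19, 14, 1, 17]
enqueue(19) -> [19, 14, 1, 17, 19]
enqueue(29) -> [19, 14, 1, 17, 19, 29]
Final queue (front to back): [19, 14, 1, 17, 19, 29]


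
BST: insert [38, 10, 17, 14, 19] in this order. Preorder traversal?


Root = 38; build tree by BST insertion.
Preorder traversal: [38, 10, 17, 14, 19]


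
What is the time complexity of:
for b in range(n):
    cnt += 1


Per nesting level: O(n) = O(n)
Complexity: O(n)


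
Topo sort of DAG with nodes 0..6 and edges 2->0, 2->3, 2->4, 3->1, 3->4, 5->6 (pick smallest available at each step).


Kahn's algorithm, process smallest node first
Order: [2, 0, 3, 1, 4, 5, 6]


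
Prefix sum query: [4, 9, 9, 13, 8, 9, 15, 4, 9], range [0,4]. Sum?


Prefix sums: [0, 4, 13, 22, 35, 43, 52, 67, 71, 80]
Sum[0..4] = prefix[5] - prefix[0] = 43 - 0 = 43


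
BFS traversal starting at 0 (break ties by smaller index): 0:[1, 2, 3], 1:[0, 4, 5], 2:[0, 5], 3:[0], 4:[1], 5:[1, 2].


BFS queue: start with [0]
Visit order: [0, 1, 2, 3, 4, 5]


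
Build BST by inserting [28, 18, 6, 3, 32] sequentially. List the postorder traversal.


Root = 28; build tree by BST insertion.
Postorder traversal: [3, 6, 18, 32, 28]


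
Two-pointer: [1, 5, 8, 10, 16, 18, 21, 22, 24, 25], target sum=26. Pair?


Two pointers: lo=0, hi=9
Found pair: (1, 25) summing to 26


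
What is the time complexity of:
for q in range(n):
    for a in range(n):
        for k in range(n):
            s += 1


Per nesting level: O(n) * O(n) * O(n) = O(n^3)
Complexity: O(n^3)


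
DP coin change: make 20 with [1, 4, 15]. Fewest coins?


dp[0]=0; dp[i]=1+min(dp[i-c] for c in coins)
...dp[15]=1, dp[16]=2, dp[17]=3, dp[18]=4, dp[19]=2, dp[20]=3
Minimum coins for 20 = 3


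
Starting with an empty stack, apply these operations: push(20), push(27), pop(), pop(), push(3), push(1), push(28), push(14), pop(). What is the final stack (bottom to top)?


push(20) -> [20]
push(27) -> [20, 27]
pop() returns 27 -> [20]
pop() returns 20 -> []
push(3) -> [3]
push(1) -> [3, 1]
push(28) -> [3, 1, 28]
push(14) -> [3, 1, 28, 14]
pop() returns 14 -> [3, 1, 28]
Final stack (bottom to top): [3, 1, 28]


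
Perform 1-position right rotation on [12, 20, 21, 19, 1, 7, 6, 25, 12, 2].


Right rotate by 1: [2, 12, 20, 21, 19, 1, 7, 6, 25, 12]


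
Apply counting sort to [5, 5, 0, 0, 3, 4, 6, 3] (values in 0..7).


Count array: [2, 0, 0, 2, 1, 2, 1, 0]
Reconstruct: [0, 0, 3, 3, 4, 5, 5, 6]


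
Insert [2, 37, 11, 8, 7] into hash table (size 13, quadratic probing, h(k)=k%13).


Insertions: 2->slot 2; 37->slot 11; 11->slot 12; 8->slot 8; 7->slot 7
Table: [None, None, 2, None, None, None, None, 7, 8, None, None, 37, 11]


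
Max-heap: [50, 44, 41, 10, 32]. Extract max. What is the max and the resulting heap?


Max = 50
Replace root with last, heapify down
Resulting heap: [44, 32, 41, 10]


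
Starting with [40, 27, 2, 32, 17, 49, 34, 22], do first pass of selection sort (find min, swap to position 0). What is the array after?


After one pass: [2, 27, 40, 32, 17, 49, 34, 22]


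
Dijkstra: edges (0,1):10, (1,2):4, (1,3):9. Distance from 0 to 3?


Dijkstra from 0:
Distances: {0: 0, 1: 10, 2: 14, 3: 19}
Shortest distance to 3 = 19, path = [0, 1, 3]


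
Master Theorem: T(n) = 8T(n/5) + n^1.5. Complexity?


a=8, b=5, c=1.5. log_5(8)=1.292 < c=1.5. Case 3: O(n^c) = O(n^1.500)
Complexity: O(n^1.500)


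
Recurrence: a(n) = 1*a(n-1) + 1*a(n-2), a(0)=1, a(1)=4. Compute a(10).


Build bottom-up:
...a(8)=97, a(9)=157, a(10)=1*157+1*97=254


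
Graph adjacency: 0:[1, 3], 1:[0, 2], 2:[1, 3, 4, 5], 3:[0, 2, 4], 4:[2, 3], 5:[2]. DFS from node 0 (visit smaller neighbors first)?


DFS stack-based: start with [0]
Visit order: [0, 1, 2, 3, 4, 5]


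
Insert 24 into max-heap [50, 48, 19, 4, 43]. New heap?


Append 24: [50, 48, 19, 4, 43, 24]
Bubble up: swap idx 5(24) with idx 2(19)
Result: [50, 48, 24, 4, 43, 19]


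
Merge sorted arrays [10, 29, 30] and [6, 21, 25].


Compare heads, take smaller each step.
Merged: [6, 10, 21, 25, 29, 30]


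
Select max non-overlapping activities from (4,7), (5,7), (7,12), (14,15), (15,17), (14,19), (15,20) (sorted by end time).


Greedy: pick earliest-ending, then skip overlaps.
Selected (4 activities): [(4, 7), (7, 12), (14, 15), (15, 17)]


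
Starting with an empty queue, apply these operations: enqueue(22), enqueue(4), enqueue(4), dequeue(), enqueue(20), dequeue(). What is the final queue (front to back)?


enqueue(22) -> [22]
enqueue(4) -> [22, 4]
enqueue(4) -> [22, 4, 4]
dequeue() returns 22 -> [4, 4]
enqueue(20) -> [4, 4, 20]
dequeue() returns 4 -> [4, 20]
Final queue (front to back): [4, 20]


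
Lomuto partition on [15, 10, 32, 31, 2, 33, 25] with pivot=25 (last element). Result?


Elements <= 25 go left of pivot.
Result: [15, 10, 2, 25, 32, 33, 31], pivot at index 3


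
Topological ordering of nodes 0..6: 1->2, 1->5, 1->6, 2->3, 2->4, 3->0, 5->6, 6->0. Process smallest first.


Kahn's algorithm, process smallest node first
Order: [1, 2, 3, 4, 5, 6, 0]


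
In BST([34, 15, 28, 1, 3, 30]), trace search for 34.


BST root = 34
Search for 34: compare at each node
Path: [34]


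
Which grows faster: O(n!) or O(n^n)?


factorial grows slower than n^n
O(n!) is asymptotically smaller; O(n^n) grows faster


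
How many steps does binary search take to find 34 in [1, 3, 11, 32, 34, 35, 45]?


Search for 34:
[0,6] mid=3 arr[3]=32
[4,6] mid=5 arr[5]=35
[4,4] mid=4 arr[4]=34
Total: 3 comparisons


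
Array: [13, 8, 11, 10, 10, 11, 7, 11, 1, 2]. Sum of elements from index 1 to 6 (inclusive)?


Prefix sums: [0, 13, 21, 32, 42, 52, 63, 70, 81, 82, 84]
Sum[1..6] = prefix[7] - prefix[1] = 70 - 13 = 57


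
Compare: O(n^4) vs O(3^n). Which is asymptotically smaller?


quartic grows slower than exponential (base 3)
O(n^4) is asymptotically smaller; O(3^n) grows faster


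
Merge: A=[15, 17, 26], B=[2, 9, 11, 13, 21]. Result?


Compare heads, take smaller each step.
Merged: [2, 9, 11, 13, 15, 17, 21, 26]


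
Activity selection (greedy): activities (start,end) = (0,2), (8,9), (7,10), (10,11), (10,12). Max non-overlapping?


Greedy: pick earliest-ending, then skip overlaps.
Selected (3 activities): [(0, 2), (8, 9), (10, 11)]


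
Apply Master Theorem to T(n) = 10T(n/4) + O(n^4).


a=10, b=4, c=4. log_4(10)=1.661 < c=4. Case 3: O(n^c) = O(n^4)
Complexity: O(n^4)


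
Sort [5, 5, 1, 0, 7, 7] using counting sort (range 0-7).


Count array: [1, 1, 0, 0, 0, 2, 0, 2]
Reconstruct: [0, 1, 5, 5, 7, 7]


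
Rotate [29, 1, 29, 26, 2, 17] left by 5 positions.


Left rotate by 5: [17, 29, 1, 29, 26, 2]


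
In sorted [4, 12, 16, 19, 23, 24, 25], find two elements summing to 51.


Two pointers: lo=0, hi=6
No pair sums to 51


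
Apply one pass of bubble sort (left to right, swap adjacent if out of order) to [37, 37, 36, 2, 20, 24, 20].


After one pass: [37, 36, 2, 20, 24, 20, 37]


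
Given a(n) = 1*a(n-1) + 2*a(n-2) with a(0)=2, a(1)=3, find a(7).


Build bottom-up:
...a(5)=53, a(6)=107, a(7)=1*107+2*53=213


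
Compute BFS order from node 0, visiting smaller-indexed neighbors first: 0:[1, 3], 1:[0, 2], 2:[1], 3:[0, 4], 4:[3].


BFS queue: start with [0]
Visit order: [0, 1, 3, 2, 4]


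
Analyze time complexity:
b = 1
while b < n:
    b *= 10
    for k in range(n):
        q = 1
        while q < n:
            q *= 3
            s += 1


Per nesting level: O(log n) * O(n) * O(log n) = O(n (log n)^2)
Complexity: O(n (log n)^2)


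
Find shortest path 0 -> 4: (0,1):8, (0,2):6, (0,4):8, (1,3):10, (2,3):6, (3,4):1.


Dijkstra from 0:
Distances: {0: 0, 1: 8, 2: 6, 3: 9, 4: 8}
Shortest distance to 4 = 8, path = [0, 4]


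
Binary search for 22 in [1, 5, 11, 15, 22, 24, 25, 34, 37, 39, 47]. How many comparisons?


Search for 22:
[0,10] mid=5 arr[5]=24
[0,4] mid=2 arr[2]=11
[3,4] mid=3 arr[3]=15
[4,4] mid=4 arr[4]=22
Total: 4 comparisons


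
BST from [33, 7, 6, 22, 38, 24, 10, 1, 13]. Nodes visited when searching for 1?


BST root = 33
Search for 1: compare at each node
Path: [33, 7, 6, 1]


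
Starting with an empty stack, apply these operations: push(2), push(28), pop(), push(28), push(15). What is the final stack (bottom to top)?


push(2) -> [2]
push(28) -> [2, 28]
pop() returns 28 -> [2]
push(28) -> [2, 28]
push(15) -> [2, 28, 15]
Final stack (bottom to top): [2, 28, 15]


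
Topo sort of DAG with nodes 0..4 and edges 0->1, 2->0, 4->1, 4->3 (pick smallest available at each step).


Kahn's algorithm, process smallest node first
Order: [2, 0, 4, 1, 3]


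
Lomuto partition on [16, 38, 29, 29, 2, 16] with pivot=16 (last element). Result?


Elements <= 16 go left of pivot.
Result: [16, 2, 16, 29, 38, 29], pivot at index 2


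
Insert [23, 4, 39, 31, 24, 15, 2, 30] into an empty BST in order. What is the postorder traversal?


Root = 23; build tree by BST insertion.
Postorder traversal: [2, 15, 4, 30, 24, 31, 39, 23]


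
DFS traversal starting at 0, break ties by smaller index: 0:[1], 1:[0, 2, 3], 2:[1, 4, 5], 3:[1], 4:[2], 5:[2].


DFS stack-based: start with [0]
Visit order: [0, 1, 2, 4, 5, 3]


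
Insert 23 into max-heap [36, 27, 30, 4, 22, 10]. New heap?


Append 23: [36, 27, 30, 4, 22, 10, 23]
Bubble up: no swaps needed
Result: [36, 27, 30, 4, 22, 10, 23]


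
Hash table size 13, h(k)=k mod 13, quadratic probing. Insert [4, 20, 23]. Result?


Insertions: 4->slot 4; 20->slot 7; 23->slot 10
Table: [None, None, None, None, 4, None, None, 20, None, None, 23, None, None]


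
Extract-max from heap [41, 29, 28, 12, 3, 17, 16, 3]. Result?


Max = 41
Replace root with last, heapify down
Resulting heap: [29, 12, 28, 3, 3, 17, 16]


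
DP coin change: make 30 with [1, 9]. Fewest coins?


dp[0]=0; dp[i]=1+min(dp[i-c] for c in coins)
...dp[25]=9, dp[26]=10, dp[27]=3, dp[28]=4, dp[29]=5, dp[30]=6
Minimum coins for 30 = 6


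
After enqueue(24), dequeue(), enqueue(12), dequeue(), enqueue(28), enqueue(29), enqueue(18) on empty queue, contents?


enqueue(24) -> [24]
dequeue() returns 24 -> []
enqueue(12) -> [12]
dequeue() returns 12 -> []
enqueue(28) -> [28]
enqueue(29) -> [28, 29]
enqueue(18) -> [28, 29, 18]
Final queue (front to back): [28, 29, 18]


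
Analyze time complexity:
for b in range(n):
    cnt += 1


Per nesting level: O(n) = O(n)
Complexity: O(n)


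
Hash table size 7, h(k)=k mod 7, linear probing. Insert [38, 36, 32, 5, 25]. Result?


Insertions: 38->slot 3; 36->slot 1; 32->slot 4; 5->slot 5; 25->slot 6
Table: [None, 36, None, 38, 32, 5, 25]


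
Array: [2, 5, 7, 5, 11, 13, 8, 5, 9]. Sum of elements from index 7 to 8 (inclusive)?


Prefix sums: [0, 2, 7, 14, 19, 30, 43, 51, 56, 65]
Sum[7..8] = prefix[9] - prefix[7] = 65 - 51 = 14


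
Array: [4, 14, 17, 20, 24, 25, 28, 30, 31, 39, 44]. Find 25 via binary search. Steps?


Search for 25:
[0,10] mid=5 arr[5]=25
Total: 1 comparisons


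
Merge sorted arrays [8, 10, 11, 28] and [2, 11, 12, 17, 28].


Compare heads, take smaller each step.
Merged: [2, 8, 10, 11, 11, 12, 17, 28, 28]


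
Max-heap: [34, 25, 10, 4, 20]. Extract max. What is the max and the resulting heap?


Max = 34
Replace root with last, heapify down
Resulting heap: [25, 20, 10, 4]


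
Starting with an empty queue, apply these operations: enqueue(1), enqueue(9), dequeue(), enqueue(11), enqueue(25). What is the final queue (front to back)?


enqueue(1) -> [1]
enqueue(9) -> [1, 9]
dequeue() returns 1 -> [9]
enqueue(11) -> [9, 11]
enqueue(25) -> [9, 11, 25]
Final queue (front to back): [9, 11, 25]


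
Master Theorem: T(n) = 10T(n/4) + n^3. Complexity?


a=10, b=4, c=3. log_4(10)=1.661 < c=3. Case 3: O(n^c) = O(n^3)
Complexity: O(n^3)


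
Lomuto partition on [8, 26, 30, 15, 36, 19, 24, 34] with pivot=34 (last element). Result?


Elements <= 34 go left of pivot.
Result: [8, 26, 30, 15, 19, 24, 34, 36], pivot at index 6


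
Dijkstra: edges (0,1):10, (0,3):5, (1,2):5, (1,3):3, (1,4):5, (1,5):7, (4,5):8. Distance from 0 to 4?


Dijkstra from 0:
Distances: {0: 0, 1: 8, 2: 13, 3: 5, 4: 13, 5: 15}
Shortest distance to 4 = 13, path = [0, 3, 1, 4]


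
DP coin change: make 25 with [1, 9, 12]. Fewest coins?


dp[0]=0; dp[i]=1+min(dp[i-c] for c in coins)
...dp[20]=4, dp[21]=2, dp[22]=3, dp[23]=4, dp[24]=2, dp[25]=3
Minimum coins for 25 = 3


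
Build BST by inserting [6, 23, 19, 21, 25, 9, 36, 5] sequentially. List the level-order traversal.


Root = 6; build tree by BST insertion.
Level-Order traversal: [6, 5, 23, 19, 25, 9, 21, 36]


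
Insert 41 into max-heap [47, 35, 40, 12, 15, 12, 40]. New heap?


Append 41: [47, 35, 40, 12, 15, 12, 40, 41]
Bubble up: swap idx 7(41) with idx 3(12); swap idx 3(41) with idx 1(35)
Result: [47, 41, 40, 35, 15, 12, 40, 12]


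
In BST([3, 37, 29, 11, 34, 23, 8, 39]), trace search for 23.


BST root = 3
Search for 23: compare at each node
Path: [3, 37, 29, 11, 23]


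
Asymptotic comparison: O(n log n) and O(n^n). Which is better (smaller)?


linearithmic grows slower than n^n
O(n log n) is asymptotically smaller; O(n^n) grows faster


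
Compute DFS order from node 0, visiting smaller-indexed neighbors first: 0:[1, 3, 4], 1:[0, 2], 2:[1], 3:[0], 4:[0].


DFS stack-based: start with [0]
Visit order: [0, 1, 2, 3, 4]


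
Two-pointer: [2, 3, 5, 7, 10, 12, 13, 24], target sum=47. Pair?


Two pointers: lo=0, hi=7
No pair sums to 47


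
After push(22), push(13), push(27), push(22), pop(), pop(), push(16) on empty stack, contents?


push(22) -> [22]
push(13) -> [22, 13]
push(27) -> [22, 13, 27]
push(22) -> [22, 13, 27, 22]
pop() returns 22 -> [22, 13, 27]
pop() returns 27 -> [22, 13]
push(16) -> [22, 13, 16]
Final stack (bottom to top): [22, 13, 16]


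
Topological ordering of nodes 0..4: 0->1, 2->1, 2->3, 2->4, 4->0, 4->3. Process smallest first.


Kahn's algorithm, process smallest node first
Order: [2, 4, 0, 1, 3]


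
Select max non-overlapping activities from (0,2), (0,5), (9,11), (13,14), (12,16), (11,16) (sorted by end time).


Greedy: pick earliest-ending, then skip overlaps.
Selected (3 activities): [(0, 2), (9, 11), (13, 14)]


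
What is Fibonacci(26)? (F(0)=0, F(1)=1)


F(n)=F(n-1)+F(n-2)
...F(24)=46368, F(25)=75025, F(26)=121393


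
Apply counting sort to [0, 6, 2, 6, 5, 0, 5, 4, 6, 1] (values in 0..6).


Count array: [2, 1, 1, 0, 1, 2, 3]
Reconstruct: [0, 0, 1, 2, 4, 5, 5, 6, 6, 6]


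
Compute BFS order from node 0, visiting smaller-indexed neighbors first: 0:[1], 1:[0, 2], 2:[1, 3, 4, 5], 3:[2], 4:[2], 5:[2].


BFS queue: start with [0]
Visit order: [0, 1, 2, 3, 4, 5]


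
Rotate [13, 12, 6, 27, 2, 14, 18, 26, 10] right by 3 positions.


Right rotate by 3: [18, 26, 10, 13, 12, 6, 27, 2, 14]


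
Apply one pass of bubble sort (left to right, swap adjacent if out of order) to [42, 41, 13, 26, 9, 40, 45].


After one pass: [41, 13, 26, 9, 40, 42, 45]


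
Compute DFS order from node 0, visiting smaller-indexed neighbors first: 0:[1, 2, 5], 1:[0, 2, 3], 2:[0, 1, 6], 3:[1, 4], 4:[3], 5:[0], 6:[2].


DFS stack-based: start with [0]
Visit order: [0, 1, 2, 6, 3, 4, 5]


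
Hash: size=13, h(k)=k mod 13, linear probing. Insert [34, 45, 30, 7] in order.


Insertions: 34->slot 8; 45->slot 6; 30->slot 4; 7->slot 7
Table: [None, None, None, None, 30, None, 45, 7, 34, None, None, None, None]


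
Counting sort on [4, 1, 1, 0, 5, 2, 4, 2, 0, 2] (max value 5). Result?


Count array: [2, 2, 3, 0, 2, 1]
Reconstruct: [0, 0, 1, 1, 2, 2, 2, 4, 4, 5]


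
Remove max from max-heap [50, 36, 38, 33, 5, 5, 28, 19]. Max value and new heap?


Max = 50
Replace root with last, heapify down
Resulting heap: [38, 36, 28, 33, 5, 5, 19]


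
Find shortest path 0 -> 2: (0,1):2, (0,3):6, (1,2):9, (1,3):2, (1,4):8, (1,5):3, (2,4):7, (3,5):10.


Dijkstra from 0:
Distances: {0: 0, 1: 2, 2: 11, 3: 4, 4: 10, 5: 5}
Shortest distance to 2 = 11, path = [0, 1, 2]


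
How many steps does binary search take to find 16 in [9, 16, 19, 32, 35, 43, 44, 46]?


Search for 16:
[0,7] mid=3 arr[3]=32
[0,2] mid=1 arr[1]=16
Total: 2 comparisons


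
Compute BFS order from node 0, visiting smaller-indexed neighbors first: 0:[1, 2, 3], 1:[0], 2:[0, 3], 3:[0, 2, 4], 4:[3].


BFS queue: start with [0]
Visit order: [0, 1, 2, 3, 4]


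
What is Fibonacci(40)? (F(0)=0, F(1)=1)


F(n)=F(n-1)+F(n-2)
...F(38)=39088169, F(39)=63245986, F(40)=102334155


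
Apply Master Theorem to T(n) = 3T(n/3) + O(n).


a=3, b=3, c=1. log_3(3)=1 = c=1. Case 2: O(n^c log n) = O(n log n)
Complexity: O(n log n)


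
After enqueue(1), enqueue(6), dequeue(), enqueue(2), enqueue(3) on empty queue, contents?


enqueue(1) -> [1]
enqueue(6) -> [1, 6]
dequeue() returns 1 -> [6]
enqueue(2) -> [6, 2]
enqueue(3) -> [6, 2, 3]
Final queue (front to back): [6, 2, 3]


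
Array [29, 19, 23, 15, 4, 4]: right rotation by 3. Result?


Right rotate by 3: [15, 4, 4, 29, 19, 23]


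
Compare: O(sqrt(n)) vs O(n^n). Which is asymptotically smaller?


sublinear grows slower than n^n
O(sqrt(n)) is asymptotically smaller; O(n^n) grows faster


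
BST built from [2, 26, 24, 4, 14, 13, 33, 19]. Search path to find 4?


BST root = 2
Search for 4: compare at each node
Path: [2, 26, 24, 4]


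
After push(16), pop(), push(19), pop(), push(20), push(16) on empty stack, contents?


push(16) -> [16]
pop() returns 16 -> []
push(19) -> [19]
pop() returns 19 -> []
push(20) -> [20]
push(16) -> [20, 16]
Final stack (bottom to top): [20, 16]


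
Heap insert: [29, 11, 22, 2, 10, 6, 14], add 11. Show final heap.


Append 11: [29, 11, 22, 2, 10, 6, 14, 11]
Bubble up: swap idx 7(11) with idx 3(2)
Result: [29, 11, 22, 11, 10, 6, 14, 2]


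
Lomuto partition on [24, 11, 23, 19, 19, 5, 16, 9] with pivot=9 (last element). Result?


Elements <= 9 go left of pivot.
Result: [5, 9, 23, 19, 19, 24, 16, 11], pivot at index 1


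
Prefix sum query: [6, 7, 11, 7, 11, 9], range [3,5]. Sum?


Prefix sums: [0, 6, 13, 24, 31, 42, 51]
Sum[3..5] = prefix[6] - prefix[3] = 51 - 24 = 27


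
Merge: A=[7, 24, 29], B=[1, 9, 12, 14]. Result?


Compare heads, take smaller each step.
Merged: [1, 7, 9, 12, 14, 24, 29]


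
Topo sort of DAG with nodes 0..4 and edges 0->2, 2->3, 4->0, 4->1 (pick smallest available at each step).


Kahn's algorithm, process smallest node first
Order: [4, 0, 1, 2, 3]


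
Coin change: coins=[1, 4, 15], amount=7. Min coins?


dp[0]=0; dp[i]=1+min(dp[i-c] for c in coins)
...dp[2]=2, dp[3]=3, dp[4]=1, dp[5]=2, dp[6]=3, dp[7]=4
Minimum coins for 7 = 4


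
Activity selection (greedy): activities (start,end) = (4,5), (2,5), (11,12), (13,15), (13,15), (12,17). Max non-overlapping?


Greedy: pick earliest-ending, then skip overlaps.
Selected (3 activities): [(4, 5), (11, 12), (13, 15)]


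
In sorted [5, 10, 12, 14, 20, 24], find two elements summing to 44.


Two pointers: lo=0, hi=5
Found pair: (20, 24) summing to 44


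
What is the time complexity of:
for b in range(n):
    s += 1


Per nesting level: O(n) = O(n)
Complexity: O(n)


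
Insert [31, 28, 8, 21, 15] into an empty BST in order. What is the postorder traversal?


Root = 31; build tree by BST insertion.
Postorder traversal: [15, 21, 8, 28, 31]


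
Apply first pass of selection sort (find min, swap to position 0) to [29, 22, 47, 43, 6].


After one pass: [6, 22, 47, 43, 29]


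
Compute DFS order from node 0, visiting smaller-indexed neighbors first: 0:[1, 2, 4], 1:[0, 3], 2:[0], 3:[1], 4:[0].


DFS stack-based: start with [0]
Visit order: [0, 1, 3, 2, 4]


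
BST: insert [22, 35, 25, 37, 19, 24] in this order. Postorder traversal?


Root = 22; build tree by BST insertion.
Postorder traversal: [19, 24, 25, 37, 35, 22]


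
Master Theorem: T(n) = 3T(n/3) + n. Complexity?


a=3, b=3, c=1. log_3(3)=1 = c=1. Case 2: O(n^c log n) = O(n log n)
Complexity: O(n log n)


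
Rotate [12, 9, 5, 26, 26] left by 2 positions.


Left rotate by 2: [5, 26, 26, 12, 9]


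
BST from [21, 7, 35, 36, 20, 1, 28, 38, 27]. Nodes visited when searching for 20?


BST root = 21
Search for 20: compare at each node
Path: [21, 7, 20]


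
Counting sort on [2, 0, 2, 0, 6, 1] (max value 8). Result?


Count array: [2, 1, 2, 0, 0, 0, 1, 0, 0]
Reconstruct: [0, 0, 1, 2, 2, 6]


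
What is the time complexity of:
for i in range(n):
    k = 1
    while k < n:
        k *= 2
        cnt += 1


Per nesting level: O(n) * O(log n) = O(n log n)
Complexity: O(n log n)


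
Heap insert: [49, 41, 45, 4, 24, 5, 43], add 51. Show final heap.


Append 51: [49, 41, 45, 4, 24, 5, 43, 51]
Bubble up: swap idx 7(51) with idx 3(4); swap idx 3(51) with idx 1(41); swap idx 1(51) with idx 0(49)
Result: [51, 49, 45, 41, 24, 5, 43, 4]


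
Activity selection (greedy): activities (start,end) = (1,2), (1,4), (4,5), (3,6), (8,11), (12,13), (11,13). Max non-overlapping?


Greedy: pick earliest-ending, then skip overlaps.
Selected (4 activities): [(1, 2), (4, 5), (8, 11), (12, 13)]


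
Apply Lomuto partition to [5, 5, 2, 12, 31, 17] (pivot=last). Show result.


Elements <= 17 go left of pivot.
Result: [5, 5, 2, 12, 17, 31], pivot at index 4


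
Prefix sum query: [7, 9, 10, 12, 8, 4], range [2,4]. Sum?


Prefix sums: [0, 7, 16, 26, 38, 46, 50]
Sum[2..4] = prefix[5] - prefix[2] = 46 - 16 = 30


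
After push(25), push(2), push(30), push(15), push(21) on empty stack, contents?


push(25) -> [25]
push(2) -> [25, 2]
push(30) -> [25, 2, 30]
push(15) -> [25, 2, 30, 15]
push(21) -> [25, 2, 30, 15, 21]
Final stack (bottom to top): [25, 2, 30, 15, 21]


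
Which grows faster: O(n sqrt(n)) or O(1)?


constant grows slower than n^1.5
O(1) is asymptotically smaller; O(n sqrt(n)) grows faster


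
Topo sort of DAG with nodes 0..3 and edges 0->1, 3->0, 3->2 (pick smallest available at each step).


Kahn's algorithm, process smallest node first
Order: [3, 0, 1, 2]


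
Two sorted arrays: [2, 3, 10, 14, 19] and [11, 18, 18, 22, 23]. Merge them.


Compare heads, take smaller each step.
Merged: [2, 3, 10, 11, 14, 18, 18, 19, 22, 23]


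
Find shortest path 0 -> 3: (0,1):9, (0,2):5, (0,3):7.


Dijkstra from 0:
Distances: {0: 0, 1: 9, 2: 5, 3: 7}
Shortest distance to 3 = 7, path = [0, 3]


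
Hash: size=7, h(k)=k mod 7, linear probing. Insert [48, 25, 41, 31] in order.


Insertions: 48->slot 6; 25->slot 4; 41->slot 0; 31->slot 3
Table: [41, None, None, 31, 25, None, 48]


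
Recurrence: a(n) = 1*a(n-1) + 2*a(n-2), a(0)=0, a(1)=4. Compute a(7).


Build bottom-up:
...a(5)=44, a(6)=84, a(7)=1*84+2*44=172


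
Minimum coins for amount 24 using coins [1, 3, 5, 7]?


dp[0]=0; dp[i]=1+min(dp[i-c] for c in coins)
...dp[19]=3, dp[20]=4, dp[21]=3, dp[22]=4, dp[23]=5, dp[24]=4
Minimum coins for 24 = 4
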